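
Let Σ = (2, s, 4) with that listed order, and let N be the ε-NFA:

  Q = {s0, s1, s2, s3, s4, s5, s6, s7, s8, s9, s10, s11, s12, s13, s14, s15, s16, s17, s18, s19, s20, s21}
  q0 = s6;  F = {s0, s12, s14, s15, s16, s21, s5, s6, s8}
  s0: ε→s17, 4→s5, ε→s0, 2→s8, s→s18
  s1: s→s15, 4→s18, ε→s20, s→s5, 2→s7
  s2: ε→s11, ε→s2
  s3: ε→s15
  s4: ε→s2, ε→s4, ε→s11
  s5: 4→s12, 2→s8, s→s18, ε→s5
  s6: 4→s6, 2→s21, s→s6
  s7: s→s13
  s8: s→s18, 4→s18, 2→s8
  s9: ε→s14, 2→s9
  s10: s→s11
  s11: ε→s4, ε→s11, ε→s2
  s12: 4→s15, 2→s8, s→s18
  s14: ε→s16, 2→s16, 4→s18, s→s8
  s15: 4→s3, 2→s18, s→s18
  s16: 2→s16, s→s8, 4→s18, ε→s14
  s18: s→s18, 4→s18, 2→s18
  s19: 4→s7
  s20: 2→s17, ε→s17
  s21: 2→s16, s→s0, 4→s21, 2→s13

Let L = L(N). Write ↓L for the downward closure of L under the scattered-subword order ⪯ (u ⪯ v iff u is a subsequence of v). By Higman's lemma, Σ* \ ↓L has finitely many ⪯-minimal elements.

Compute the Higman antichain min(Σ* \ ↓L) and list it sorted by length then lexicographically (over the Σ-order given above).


|Q|=22, |F|=9, |δ|=57 (17 ε).
min D↑ (9 st, q0=0, F={5}): 0:2→1,s→0,4→0 1:2→2,s→3,4→1 2:2→2,s→4,4→5 3:2→4,s→5,4→6 4:2→4,s→5,4→5 5:2→5,s→5,4→5 6:2→4,s→5,4→7 7:2→4,s→5,4→8 8:2→5,s→5,4→8 (ε-aug+det+¬).
'224': run [13, 12, 5, 1] end={s18} rej; 3/3 single-dels accept.
'2ss': |S_i|=[13, 12, 8, 1] end={s18} rej; 3/3 single-dels accept.
'2s4442': run [13, 12, 8, 6, 5, 3, 1] end={s18} rej; 6/6 deletions ∈↓L.
3 words, ⪯-incomp.

min(Σ*\↓L) = [224, 2ss, 2s4442].


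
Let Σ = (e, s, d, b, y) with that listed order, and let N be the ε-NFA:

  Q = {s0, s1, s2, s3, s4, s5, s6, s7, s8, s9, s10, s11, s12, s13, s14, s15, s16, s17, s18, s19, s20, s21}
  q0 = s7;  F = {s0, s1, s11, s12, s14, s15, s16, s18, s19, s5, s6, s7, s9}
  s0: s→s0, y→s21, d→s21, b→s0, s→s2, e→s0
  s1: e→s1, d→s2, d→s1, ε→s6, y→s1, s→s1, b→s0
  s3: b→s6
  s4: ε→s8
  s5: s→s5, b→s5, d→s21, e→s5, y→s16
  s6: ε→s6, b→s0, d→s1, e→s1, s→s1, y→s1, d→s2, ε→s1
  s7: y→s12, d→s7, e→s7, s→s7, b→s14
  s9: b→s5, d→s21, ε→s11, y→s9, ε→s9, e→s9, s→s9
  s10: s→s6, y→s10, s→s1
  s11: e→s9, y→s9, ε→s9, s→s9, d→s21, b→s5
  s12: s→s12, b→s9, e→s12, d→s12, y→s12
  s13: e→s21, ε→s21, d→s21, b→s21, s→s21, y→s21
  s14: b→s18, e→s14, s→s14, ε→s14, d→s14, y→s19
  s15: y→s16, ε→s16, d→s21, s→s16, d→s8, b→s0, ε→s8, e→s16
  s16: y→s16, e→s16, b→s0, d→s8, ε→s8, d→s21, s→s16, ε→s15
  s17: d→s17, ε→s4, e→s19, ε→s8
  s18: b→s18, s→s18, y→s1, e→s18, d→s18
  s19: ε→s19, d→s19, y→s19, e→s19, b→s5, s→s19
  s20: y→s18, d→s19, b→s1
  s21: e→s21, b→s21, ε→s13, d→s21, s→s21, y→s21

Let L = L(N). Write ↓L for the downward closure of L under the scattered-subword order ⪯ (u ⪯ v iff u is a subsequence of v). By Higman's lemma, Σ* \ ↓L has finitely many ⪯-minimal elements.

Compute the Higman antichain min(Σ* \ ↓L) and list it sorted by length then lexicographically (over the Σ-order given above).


|Q|=22, |F|=13, |δ|=106 (17 ε).
min D↑ (11 st, q0=0, F={8}): 0:e→0,s→0,d→0,b→1,y→2 1:e→1,s→1,d→1,b→3,y→4 2:e→2,s→2,d→2,b→5,y→2 3:e→3,s→3,d→3,b→3,y→6 4:e→4,s→4,d→4,b→7,y→4 5:e→5,s→5,d→8,b→7,y→5 6:e→6,s→6,d→6,b→9,y→6 7:e→7,s→7,d→8,b→7,y→10 8:e→8,s→8,d→8,b→8,y→8 9:e→9,s→9,d→8,b→9,y→8 10:e→10,s→10,d→8,b→9,y→10 (ε-aug+det+¬).
'ybd': |S_i|=[17, 14, 10, 3] end={s13,s21,s8} ∉↓L; 3/3 deletions ∈↓L.
'bbyby': run [17, 15, 11, 9, 4, 2] end={s13,s21} rej; 5/5 del acc.
2 obstructions.

min(Σ*\↓L) = [ybd, bbyby].


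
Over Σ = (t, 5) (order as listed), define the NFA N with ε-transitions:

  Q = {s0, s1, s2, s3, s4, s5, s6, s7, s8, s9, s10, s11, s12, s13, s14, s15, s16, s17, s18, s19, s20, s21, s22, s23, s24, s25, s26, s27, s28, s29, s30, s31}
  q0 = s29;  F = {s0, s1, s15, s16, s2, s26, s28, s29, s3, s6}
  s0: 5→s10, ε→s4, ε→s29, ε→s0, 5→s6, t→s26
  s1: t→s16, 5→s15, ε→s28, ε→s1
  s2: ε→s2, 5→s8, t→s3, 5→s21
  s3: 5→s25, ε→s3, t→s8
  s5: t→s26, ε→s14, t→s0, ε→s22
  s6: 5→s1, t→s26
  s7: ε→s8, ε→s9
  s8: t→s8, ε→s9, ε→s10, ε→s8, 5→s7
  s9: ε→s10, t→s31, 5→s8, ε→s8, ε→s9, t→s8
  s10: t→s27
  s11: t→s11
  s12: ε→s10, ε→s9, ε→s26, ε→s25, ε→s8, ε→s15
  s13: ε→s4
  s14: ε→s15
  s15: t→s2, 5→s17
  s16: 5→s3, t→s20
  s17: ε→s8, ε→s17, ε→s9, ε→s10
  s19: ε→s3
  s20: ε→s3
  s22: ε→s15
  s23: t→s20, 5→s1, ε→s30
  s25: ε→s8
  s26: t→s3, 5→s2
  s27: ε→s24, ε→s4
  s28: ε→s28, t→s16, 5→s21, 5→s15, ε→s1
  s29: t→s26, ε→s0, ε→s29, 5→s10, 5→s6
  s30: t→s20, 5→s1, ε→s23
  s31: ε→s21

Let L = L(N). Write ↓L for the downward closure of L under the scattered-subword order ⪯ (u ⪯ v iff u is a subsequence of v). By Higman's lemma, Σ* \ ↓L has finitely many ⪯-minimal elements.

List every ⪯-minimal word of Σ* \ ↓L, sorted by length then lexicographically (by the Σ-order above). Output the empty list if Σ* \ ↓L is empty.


|Q|=32, |F|=10, |δ|=79 (42 ε).
min D↑ (9 st, q0=0, F={6}): 0:t→1,5→2 1:t→3,5→4 2:t→1,5→5 3:t→6,5→6 4:t→3,5→6 5:t→7,5→8 6:t→6,5→6 7:t→3,5→3 8:t→4,5→6 (ε-aug+det+¬).
'ttt': N↓-sim [22, 15, 12, 9] end={s10,s21,s24,s27,s31,s4,s7,s8,s9} — reject; 3/3 single-dels accept.
'tt5': |S_i|=[22, 15, 12, 10] end={s10,s21,s24,s25,s27,s31,s4,s7,s8,s9} rej; 3/3 single-dels accept.
't55': run [22, 15, 12, 10] end={s10,s21,s24,s25,s27,s31,s4,s7,s8,s9} rej; 3/3 deletions ∈↓L.
'5555': run [22, 20, 18, 14, 11] end={s10,s17,s21,s24,s25,s27,s31,s4,s7,s8,s9} ∉↓L; 4/4 deletions ∈↓L.
'55t5t': N↓-sim [22, 20, 18, 14, 11, 9] end={s10,s21,s24,s27,s31,s4,s7,s8,s9} rej; 5/5 deletions ∈↓L.
5 obstructions.

A = [ttt, tt5, t55, 5555, 55t5t].


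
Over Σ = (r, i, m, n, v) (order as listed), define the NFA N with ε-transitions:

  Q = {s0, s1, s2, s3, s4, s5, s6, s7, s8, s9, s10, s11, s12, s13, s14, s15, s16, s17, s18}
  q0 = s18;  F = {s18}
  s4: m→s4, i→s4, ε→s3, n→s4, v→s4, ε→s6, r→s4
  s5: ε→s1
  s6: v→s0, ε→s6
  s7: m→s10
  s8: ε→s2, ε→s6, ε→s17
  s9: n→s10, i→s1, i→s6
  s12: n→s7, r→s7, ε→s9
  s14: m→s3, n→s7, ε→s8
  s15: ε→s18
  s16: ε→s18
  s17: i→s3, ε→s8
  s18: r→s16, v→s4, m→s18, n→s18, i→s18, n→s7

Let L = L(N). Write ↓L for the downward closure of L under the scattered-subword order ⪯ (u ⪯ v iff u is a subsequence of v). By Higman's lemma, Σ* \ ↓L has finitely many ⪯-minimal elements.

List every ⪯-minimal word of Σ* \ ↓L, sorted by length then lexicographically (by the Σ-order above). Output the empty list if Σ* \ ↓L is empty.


|Q|=19, |F|=1, |δ|=33 (12 ε).
min D↑ (2 st, q0=0, F={1}): 0:r→0,i→0,m→0,n→0,v→1 1:r→1,i→1,m→1,n→1,v→1.
'v': |S_i|=[8, 4] end={s0,s3,s4,s6} ∉↓L; 1/1 del acc.
1 words, ⪯-incomp.

Antichain: [v].


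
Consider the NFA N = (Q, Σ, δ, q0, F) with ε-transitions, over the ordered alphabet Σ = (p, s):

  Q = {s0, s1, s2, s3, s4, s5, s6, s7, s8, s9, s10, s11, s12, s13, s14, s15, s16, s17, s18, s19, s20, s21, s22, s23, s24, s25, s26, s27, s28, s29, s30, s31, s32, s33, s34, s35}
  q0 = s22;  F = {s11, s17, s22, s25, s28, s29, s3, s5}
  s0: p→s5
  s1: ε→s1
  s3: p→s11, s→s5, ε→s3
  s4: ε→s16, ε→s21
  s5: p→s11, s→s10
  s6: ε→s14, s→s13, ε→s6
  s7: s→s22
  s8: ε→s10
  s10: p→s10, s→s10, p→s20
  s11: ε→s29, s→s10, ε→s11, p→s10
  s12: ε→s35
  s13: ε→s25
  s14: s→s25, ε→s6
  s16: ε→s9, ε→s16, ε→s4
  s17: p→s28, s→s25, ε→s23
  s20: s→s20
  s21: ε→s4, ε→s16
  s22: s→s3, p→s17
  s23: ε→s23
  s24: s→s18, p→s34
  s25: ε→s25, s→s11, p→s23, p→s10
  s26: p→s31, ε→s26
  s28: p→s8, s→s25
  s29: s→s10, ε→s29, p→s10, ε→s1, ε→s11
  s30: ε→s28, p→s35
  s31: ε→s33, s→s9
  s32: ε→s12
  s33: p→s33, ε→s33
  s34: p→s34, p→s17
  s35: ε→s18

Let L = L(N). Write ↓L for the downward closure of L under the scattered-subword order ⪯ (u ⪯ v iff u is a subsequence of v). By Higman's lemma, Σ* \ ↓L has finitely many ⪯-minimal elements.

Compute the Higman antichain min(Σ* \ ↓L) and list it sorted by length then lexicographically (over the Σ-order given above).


|Q|=36, |F|=8, |δ|=62 (29 ε).
min D↑ (8 st, q0=0, F={7}): 0:p→1,s→2 1:p→3,s→4 2:p→5,s→6 3:p→7,s→4 4:p→7,s→5 5:p→7,s→7 6:p→5,s→7 7:p→7,s→7 (ε-aug+det+¬).
'ppp': |S_i|=[13, 10, 9, 4] end={s10,s20,s23,s8} — reject; 3/3 deletions ∈↓L.
'psp': run [13, 10, 7, 3] end={s10,s20,s23} ∉↓L; 3/3 deletions ∈↓L.
'spp': run [13, 9, 6, 2] end={s10,s20} — reject; 3/3 single-dels accept.
'sps': N↓-sim [13, 9, 6, 2] end={s10,s20} — reject; 3/3 single-dels accept.
'sss': N↓-sim [13, 9, 6, 2] end={s10,s20} ∉↓L; 3/3 single-dels accept.
5 obstructions.

A = [ppp, psp, spp, sps, sss].


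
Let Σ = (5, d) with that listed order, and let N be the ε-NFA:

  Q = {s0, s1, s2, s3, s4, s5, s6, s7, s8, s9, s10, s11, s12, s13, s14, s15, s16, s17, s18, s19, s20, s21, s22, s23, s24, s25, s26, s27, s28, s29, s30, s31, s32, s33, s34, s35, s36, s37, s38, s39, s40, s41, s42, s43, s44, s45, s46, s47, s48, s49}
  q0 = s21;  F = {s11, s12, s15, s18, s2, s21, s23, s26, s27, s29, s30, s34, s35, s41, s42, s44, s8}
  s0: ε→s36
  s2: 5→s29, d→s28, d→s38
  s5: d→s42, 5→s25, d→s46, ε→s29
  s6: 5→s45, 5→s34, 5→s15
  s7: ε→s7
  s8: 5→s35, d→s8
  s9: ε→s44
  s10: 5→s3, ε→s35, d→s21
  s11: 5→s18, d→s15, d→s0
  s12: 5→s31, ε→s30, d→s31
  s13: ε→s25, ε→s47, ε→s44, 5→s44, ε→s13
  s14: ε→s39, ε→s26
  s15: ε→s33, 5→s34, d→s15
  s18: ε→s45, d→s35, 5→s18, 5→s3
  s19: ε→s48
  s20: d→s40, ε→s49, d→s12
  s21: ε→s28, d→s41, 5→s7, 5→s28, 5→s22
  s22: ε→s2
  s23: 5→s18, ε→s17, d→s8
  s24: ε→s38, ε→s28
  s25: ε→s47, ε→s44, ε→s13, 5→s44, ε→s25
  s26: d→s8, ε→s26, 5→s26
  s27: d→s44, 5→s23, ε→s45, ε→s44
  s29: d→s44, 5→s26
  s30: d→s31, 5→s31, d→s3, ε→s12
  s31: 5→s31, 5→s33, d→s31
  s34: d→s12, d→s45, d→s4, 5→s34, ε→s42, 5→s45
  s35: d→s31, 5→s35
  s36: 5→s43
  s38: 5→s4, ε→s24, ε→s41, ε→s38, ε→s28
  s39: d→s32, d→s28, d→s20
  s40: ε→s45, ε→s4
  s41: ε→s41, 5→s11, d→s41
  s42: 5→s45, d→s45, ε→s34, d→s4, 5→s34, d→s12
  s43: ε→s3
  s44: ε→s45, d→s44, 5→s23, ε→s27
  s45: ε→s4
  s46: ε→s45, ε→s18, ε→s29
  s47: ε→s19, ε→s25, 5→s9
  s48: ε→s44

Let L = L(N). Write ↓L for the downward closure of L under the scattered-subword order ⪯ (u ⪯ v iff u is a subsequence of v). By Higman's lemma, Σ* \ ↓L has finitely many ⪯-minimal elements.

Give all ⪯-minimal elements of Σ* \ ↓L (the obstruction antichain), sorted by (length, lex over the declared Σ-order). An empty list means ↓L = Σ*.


|Q|=50, |F|=17, |δ|=115 (48 ε).
min D↑ (15 st, q0=0, F={13}): 0:5→1,d→2 1:5→3,d→2 2:5→4,d→2 3:5→5,d→6 4:5→7,d→8 5:5→5,d→9 6:5→10,d→6 7:5→7,d→11 8:5→12,d→8 9:5→11,d→9 10:5→7,d→9 11:5→11,d→13 12:5→12,d→14 13:5→13,d→13 14:5→13,d→13 [Hopcroft].
'd55dd': N↓-sim [31, 25, 19, 12, 8, 3] end={s3,s31,s33} rej; 5/5 deletions ∈↓L.
'555d5d': N↓-sim [31, 30, 23, 16, 9, 3, 2] end={s31,s33} — reject; 6/6 del acc.
'd5d5d5': |S_i|=[31, 25, 19, 15, 11, 7, 2] end={s31,s33} ∉↓L; 6/6 del acc.
3 minimals (antichain).

Antichain: [d55dd, 555d5d, d5d5d5].


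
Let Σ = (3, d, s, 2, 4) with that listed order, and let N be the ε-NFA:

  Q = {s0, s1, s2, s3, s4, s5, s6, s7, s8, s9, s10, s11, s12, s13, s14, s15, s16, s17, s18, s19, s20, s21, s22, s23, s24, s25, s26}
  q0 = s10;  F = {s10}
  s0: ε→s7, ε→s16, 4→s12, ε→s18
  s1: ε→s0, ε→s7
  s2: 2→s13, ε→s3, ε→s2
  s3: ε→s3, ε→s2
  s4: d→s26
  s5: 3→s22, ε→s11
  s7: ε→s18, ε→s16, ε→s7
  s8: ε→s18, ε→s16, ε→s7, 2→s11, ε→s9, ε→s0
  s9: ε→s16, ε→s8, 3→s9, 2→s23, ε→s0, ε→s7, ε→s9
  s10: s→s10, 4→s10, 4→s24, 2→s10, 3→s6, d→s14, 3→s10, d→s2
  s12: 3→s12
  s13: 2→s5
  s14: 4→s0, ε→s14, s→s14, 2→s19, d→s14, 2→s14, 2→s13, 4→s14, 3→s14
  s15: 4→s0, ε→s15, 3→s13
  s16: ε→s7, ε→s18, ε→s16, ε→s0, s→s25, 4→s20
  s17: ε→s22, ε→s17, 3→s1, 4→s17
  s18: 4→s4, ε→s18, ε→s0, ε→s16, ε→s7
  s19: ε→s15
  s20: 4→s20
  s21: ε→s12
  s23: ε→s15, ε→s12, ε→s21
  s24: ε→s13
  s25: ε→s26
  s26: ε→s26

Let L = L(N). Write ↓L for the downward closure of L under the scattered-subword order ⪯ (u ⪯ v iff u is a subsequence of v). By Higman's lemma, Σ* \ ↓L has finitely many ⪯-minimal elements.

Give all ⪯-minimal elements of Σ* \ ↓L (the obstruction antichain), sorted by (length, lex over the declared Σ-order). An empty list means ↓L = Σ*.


|Q|=27, |F|=1, |δ|=76 (43 ε).
min D↑ (2 st, q0=0, F={1}): 0:3→0,d→1,s→0,2→0,4→0 1:3→1,d→1,s→1,2→1,4→1 (ε-aug+det+¬).
'd': run [21, 18] end={s0,s11,s12,s13,s14,s15,s16,s18,s19,s2,s20,s22,…} ∉↓L; 1/1 single-dels accept.
1 minimals (antichain).

Antichain: [d].


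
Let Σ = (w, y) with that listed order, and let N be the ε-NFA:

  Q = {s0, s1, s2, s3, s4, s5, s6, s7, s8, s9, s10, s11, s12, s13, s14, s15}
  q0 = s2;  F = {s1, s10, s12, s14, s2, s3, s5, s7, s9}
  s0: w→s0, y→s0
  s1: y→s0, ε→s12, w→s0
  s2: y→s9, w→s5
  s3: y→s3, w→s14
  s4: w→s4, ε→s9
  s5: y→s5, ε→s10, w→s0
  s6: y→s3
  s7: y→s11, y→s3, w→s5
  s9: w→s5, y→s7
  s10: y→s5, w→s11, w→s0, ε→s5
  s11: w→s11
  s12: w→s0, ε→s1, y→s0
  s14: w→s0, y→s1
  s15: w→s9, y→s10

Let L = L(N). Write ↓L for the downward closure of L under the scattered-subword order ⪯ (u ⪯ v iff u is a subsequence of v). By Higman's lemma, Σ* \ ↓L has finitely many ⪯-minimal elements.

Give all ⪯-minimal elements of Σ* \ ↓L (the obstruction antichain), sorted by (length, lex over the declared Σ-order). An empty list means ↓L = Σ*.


A = [ww, yyywyy].

|Q|=16, |F|=9, |δ|=32 (5 ε).
min D↑ (8 st, q0=0, F={3}): 0:w→1,y→2 1:w→3,y→1 2:w→1,y→4 3:w→3,y→3 4:w→1,y→5 5:w→6,y→5 6:w→3,y→7 7:w→3,y→3 (ε-aug+det+¬).
'ww': run [11, 7, 2] end={s0,s11} ∉↓L; 2/2 del acc.
'yyywyy': N↓-sim [11, 10, 9, 8, 5, 3, 1] end={s0} — reject; 6/6 single-dels accept.
2 words, ⪯-incomp.


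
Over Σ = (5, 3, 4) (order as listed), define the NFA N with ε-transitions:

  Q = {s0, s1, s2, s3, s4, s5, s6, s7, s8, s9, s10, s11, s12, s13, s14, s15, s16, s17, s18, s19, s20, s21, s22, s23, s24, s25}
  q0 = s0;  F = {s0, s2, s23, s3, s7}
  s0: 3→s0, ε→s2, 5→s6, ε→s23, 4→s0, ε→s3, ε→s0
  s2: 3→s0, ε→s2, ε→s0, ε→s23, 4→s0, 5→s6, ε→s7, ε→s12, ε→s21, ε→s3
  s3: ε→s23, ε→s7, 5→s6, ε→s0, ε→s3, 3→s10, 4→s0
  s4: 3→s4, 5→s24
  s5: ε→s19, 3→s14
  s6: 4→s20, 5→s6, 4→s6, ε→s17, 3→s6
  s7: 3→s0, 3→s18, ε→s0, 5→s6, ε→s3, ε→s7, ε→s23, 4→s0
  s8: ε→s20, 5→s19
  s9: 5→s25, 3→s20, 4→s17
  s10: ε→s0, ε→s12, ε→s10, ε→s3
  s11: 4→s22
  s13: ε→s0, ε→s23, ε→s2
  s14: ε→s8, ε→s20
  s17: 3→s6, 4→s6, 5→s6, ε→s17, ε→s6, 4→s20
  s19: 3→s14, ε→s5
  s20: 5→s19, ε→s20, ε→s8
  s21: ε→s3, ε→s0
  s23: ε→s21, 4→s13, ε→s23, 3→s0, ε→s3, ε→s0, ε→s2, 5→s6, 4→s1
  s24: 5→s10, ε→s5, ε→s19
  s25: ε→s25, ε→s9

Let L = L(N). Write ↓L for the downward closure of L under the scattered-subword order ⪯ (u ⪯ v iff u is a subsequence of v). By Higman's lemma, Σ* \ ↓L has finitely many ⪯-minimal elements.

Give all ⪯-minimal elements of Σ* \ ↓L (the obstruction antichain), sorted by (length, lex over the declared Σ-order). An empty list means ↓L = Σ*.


|Q|=26, |F|=5, |δ|=83 (47 ε).
min D↑ (2 st, q0=0, F={1}): 0:5→1,3→0,4→0 1:5→1,3→1,4→1 [Hopcroft].
'5': |S_i|=[18, 7] end={s14,s17,s19,s20,s5,s6,s8} ∉↓L; 1/1 single-dels accept.
1 obstructions.

min(Σ*\↓L) = [5].


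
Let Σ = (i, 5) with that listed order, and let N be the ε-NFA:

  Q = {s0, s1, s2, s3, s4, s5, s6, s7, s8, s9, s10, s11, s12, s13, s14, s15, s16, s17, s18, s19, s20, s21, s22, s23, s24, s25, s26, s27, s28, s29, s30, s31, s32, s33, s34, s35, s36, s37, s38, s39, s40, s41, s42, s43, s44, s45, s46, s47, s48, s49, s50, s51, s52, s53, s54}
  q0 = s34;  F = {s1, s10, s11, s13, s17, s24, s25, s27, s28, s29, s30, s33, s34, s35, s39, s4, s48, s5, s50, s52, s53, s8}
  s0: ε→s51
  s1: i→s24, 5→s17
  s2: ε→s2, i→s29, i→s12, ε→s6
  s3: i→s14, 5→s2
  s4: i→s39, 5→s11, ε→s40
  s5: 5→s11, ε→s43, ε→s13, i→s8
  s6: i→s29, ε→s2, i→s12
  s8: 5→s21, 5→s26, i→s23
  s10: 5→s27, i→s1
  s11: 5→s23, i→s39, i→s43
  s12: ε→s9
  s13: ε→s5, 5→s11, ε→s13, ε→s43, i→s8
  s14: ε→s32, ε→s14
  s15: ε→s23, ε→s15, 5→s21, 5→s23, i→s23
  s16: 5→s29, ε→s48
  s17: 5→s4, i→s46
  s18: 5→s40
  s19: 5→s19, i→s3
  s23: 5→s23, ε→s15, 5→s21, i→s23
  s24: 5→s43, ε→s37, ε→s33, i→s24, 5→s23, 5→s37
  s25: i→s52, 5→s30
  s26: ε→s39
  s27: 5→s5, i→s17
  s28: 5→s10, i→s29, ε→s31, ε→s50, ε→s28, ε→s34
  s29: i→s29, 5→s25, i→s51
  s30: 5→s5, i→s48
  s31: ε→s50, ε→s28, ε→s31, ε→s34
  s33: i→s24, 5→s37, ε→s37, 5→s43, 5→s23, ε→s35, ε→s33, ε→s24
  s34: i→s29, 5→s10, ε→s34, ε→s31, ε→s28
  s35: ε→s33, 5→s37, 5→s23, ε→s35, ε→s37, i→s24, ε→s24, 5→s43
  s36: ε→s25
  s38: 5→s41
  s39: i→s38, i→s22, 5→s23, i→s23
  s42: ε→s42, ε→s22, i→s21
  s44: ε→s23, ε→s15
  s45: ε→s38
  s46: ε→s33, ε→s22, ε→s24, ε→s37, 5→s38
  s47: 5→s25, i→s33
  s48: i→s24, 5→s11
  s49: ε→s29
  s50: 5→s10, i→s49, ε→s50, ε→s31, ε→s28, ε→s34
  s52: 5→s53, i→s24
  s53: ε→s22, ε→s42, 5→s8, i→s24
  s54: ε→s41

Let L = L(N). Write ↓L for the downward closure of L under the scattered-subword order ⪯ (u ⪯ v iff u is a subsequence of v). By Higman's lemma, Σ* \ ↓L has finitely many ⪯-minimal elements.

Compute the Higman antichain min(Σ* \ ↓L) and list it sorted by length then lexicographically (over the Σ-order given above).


Antichain: [5ii5, 555ii, 55555, i5i55i, i55i55].

|Q|=55, |F|=22, |δ|=133 (57 ε).
min D↑ (18 st, q0=0, F={13}): 0:i→1,5→2 1:i→1,5→3 2:i→4,5→5 3:i→6,5→7 4:i→8,5→9 5:i→9,5→10 6:i→8,5→11 7:i→12,5→10 8:i→8,5→13 9:i→8,5→14 10:i→15,5→16 11:i→8,5→15 12:i→8,5→16 13:i→13,5→13 14:i→17,5→16 15:i→13,5→17 16:i→17,5→13 17:i→13,5→13.
'5ii5': N↓-sim [37, 30, 24, 13, 7] end={s15,s21,s23,s37,s38,s41,s43} rej; 4/4 deletions ∈↓L.
'555ii': |S_i|=[37, 30, 26, 16, 10, 6] end={s15,s21,s22,s23,s38,s41} rej; 5/5 single-dels accept.
'55555': N↓-sim [37, 30, 26, 16, 10, 4] end={s15,s21,s23,s41} — reject; 5/5 single-dels accept.
'i5i55i': |S_i|=[37, 31, 27, 20, 17, 11, 6] end={s15,s21,s22,s23,s38,s41} ∉↓L; 6/6 deletions ∈↓L.
'i55i55': run [37, 31, 27, 23, 16, 11, 4] end={s15,s21,s23,s41} — reject; 6/6 deletions ∈↓L.
5 minimals (antichain).


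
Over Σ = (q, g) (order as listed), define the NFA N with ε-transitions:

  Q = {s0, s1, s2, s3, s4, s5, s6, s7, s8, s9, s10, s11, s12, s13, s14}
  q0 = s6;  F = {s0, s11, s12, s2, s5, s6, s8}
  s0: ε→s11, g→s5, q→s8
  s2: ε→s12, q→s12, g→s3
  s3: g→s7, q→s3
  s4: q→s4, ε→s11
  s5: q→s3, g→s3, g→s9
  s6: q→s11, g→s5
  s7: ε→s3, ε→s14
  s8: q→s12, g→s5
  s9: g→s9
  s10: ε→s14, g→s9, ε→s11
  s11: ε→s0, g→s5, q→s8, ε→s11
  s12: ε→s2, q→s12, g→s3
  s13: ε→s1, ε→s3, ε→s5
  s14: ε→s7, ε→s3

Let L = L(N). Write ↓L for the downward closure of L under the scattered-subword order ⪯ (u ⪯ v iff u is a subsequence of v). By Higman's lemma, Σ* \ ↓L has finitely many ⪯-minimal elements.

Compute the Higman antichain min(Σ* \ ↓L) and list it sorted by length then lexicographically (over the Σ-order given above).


|Q|=15, |F|=7, |δ|=35 (15 ε).
min D↑ (6 st, q0=0, F={4}): 0:q→1,g→2 1:q→3,g→2 2:q→4,g→4 3:q→5,g→2 4:q→4,g→4 5:q→5,g→4 (ε-aug+det+¬).
'gq': |S_i|=[11, 5, 3] end={s14,s3,s7} ∉↓L; 2/2 del acc.
'gg': |S_i|=[11, 5, 4] end={s14,s3,s7,s9} ∉↓L; 2/2 single-dels accept.
'qqqg': run [11, 10, 8, 5, 3] end={s14,s3,s7} ∉↓L; 4/4 deletions ∈↓L.
3 minimals (antichain).

A = [gq, gg, qqqg].


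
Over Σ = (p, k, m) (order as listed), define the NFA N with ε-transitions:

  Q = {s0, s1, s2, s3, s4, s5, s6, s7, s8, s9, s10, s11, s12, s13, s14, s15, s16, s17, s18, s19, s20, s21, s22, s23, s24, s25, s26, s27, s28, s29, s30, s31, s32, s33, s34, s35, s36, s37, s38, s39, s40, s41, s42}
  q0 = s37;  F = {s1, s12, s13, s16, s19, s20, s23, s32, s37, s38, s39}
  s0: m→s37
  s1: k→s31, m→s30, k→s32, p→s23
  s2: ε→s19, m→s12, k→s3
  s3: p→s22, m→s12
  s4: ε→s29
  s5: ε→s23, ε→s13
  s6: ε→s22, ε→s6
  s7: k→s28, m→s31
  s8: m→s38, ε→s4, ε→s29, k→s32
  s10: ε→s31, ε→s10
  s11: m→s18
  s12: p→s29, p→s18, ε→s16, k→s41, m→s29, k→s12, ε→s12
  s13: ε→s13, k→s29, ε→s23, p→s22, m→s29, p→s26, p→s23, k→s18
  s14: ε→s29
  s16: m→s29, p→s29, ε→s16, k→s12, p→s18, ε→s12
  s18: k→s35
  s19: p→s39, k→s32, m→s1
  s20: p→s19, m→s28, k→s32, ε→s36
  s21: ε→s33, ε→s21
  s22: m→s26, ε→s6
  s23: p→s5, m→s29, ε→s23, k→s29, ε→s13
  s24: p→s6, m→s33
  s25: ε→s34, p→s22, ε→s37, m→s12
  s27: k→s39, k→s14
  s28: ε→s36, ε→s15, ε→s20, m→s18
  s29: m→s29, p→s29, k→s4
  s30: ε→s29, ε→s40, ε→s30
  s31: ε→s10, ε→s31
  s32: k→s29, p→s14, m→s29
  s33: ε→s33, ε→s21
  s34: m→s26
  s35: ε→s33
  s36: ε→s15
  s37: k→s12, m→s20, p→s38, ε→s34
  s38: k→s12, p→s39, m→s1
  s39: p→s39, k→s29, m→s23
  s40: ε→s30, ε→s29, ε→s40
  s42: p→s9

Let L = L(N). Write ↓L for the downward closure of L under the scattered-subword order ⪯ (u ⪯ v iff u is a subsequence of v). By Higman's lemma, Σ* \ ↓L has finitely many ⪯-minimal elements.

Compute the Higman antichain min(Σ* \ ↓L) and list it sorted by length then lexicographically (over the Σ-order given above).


|Q|=43, |F|=11, |δ|=105 (41 ε).
min D↑ (10 st, q0=0, F={6}): 0:p→1,k→2,m→3 1:p→4,k→2,m→5 2:p→6,k→2,m→6 3:p→7,k→8,m→3 4:p→4,k→6,m→9 5:p→9,k→8,m→6 6:p→6,k→6,m→6 7:p→4,k→8,m→5 8:p→6,k→6,m→6 9:p→9,k→6,m→6.
'kp': N↓-sim [31, 13, 7] end={s14,s18,s21,s29,s33,s35,s4} rej; 2/2 deletions ∈↓L.
'km': run [31, 13, 2] end={s29,s4} rej; 2/2 single-dels accept.
'ppk': N↓-sim [31, 25, 14, 6] end={s18,s21,s29,s33,s35,s4} — reject; 3/3 deletions ∈↓L.
'pmm': run [31, 25, 19, 5] end={s26,s29,s30,s4,s40} rej; 3/3 single-dels accept.
'mkk': N↓-sim [31, 25, 10, 5] end={s21,s29,s33,s35,s4} — reject; 3/3 del acc.
5 obstructions.

A = [kp, km, ppk, pmm, mkk].


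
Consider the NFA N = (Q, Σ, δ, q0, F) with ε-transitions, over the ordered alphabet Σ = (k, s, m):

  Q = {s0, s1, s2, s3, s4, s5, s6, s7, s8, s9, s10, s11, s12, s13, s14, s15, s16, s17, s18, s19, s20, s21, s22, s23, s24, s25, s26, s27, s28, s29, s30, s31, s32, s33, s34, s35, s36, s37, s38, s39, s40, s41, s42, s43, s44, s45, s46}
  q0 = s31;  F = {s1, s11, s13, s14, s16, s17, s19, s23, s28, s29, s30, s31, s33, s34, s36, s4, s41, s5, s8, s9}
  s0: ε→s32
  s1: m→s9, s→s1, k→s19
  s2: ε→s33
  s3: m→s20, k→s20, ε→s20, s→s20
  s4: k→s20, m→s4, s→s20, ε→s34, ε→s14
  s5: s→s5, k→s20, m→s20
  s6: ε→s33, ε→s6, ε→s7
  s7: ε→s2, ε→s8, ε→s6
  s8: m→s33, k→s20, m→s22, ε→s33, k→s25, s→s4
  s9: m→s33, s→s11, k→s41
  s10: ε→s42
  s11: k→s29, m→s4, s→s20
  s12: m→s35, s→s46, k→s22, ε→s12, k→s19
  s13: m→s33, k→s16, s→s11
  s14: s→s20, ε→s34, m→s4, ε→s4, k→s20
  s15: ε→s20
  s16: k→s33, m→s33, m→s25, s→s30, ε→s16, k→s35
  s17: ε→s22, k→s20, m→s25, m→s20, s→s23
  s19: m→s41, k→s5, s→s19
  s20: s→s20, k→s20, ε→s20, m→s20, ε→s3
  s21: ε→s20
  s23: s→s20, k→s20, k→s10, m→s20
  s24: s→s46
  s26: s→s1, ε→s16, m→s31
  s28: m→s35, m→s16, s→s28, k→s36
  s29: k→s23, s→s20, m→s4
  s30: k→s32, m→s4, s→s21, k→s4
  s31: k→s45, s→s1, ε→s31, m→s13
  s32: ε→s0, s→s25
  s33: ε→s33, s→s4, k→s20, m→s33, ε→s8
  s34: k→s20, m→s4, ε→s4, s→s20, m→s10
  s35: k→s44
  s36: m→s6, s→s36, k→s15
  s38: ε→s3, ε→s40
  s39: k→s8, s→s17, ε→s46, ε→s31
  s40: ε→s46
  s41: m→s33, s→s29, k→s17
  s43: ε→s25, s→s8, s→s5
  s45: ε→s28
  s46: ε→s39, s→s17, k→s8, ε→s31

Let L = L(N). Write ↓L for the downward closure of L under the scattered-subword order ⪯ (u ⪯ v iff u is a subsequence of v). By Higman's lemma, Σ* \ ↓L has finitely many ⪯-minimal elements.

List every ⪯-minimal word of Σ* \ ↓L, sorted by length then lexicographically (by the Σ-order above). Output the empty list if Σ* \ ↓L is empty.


|Q|=47, |F|=20, |δ|=127 (37 ε).
min D↑ (18 st, q0=0, F={10}): 0:k→1,s→2,m→3 1:k→4,s→1,m→5 2:k→6,s→2,m→7 3:k→5,s→8,m→9 4:k→10,s→4,m→9 5:k→9,s→11,m→9 6:k→12,s→6,m→13 7:k→13,s→8,m→9 8:k→14,s→10,m→15 9:k→10,s→15,m→9 10:k→10,s→10,m→10 11:k→15,s→10,m→15 12:k→10,s→12,m→10 13:k→16,s→14,m→9 14:k→17,s→10,m→15 15:k→10,s→10,m→15 16:k→10,s→17,m→10 17:k→10,s→10,m→10 [Hopcroft].
'kkk': run [36, 31, 23, 7] end={s10,s15,s20,s25,s3,s42,s44} ∉↓L; 3/3 del acc.
'mss': |S_i|=[36, 28, 15, 4] end={s20,s21,s25,s3} rej; 3/3 single-dels accept.
'mmk': N↓-sim [36, 28, 11, 3] end={s20,s25,s3} ∉↓L; 3/3 del acc.
'skkm': N↓-sim [36, 33, 26, 11, 3] end={s20,s25,s3} ∉↓L; 4/4 single-dels accept.
4 obstructions.

A = [kkk, mss, mmk, skkm].


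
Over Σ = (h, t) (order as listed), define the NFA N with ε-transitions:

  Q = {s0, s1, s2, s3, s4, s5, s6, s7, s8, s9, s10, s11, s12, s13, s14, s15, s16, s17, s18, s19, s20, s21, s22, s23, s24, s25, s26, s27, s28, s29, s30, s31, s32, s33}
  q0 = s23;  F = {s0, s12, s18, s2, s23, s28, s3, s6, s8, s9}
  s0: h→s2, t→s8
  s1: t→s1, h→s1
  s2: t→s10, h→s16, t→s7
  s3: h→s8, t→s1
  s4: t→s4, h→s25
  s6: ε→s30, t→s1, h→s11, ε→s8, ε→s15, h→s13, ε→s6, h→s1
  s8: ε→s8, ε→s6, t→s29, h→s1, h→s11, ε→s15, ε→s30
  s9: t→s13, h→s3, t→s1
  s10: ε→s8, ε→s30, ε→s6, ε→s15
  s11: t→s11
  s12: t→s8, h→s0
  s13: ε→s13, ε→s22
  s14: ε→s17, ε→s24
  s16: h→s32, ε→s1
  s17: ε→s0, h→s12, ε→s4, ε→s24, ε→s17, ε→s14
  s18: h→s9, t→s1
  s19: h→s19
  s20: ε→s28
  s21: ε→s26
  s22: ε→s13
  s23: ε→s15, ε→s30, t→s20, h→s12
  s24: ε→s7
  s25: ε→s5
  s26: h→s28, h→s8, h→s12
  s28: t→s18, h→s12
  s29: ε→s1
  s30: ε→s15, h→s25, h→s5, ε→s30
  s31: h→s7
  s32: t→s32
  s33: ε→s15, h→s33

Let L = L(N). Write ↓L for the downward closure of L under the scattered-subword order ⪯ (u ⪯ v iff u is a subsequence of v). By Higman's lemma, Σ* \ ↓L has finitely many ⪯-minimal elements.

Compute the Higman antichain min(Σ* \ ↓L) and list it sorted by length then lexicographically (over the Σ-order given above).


Antichain: [hth, htt, ttt, hhhh].

|Q|=34, |F|=10, |δ|=74 (33 ε).
min D↑ (10 st, q0=0, F={7}): 0:h→1,t→2 1:h→3,t→4 2:h→1,t→5 3:h→6,t→4 4:h→7,t→7 5:h→8,t→7 6:h→7,t→4 7:h→7,t→7 8:h→9,t→7 9:h→4,t→7 [Hopcroft].
'hth': run [24, 20, 14, 6] end={s1,s11,s13,s22,s25,s5} — reject; 3/3 deletions ∈↓L.
'htt': |S_i|=[24, 20, 14, 4] end={s1,s11,s29,s32} rej; 3/3 deletions ∈↓L.
'ttt': |S_i|=[24, 23, 17, 6] end={s1,s11,s13,s22,s29,s32} rej; 3/3 deletions ∈↓L.
'hhhh': run [24, 20, 18, 16, 8] end={s1,s11,s13,s16,s22,s25,s32,s5} rej; 4/4 single-dels accept.
4 obstructions.


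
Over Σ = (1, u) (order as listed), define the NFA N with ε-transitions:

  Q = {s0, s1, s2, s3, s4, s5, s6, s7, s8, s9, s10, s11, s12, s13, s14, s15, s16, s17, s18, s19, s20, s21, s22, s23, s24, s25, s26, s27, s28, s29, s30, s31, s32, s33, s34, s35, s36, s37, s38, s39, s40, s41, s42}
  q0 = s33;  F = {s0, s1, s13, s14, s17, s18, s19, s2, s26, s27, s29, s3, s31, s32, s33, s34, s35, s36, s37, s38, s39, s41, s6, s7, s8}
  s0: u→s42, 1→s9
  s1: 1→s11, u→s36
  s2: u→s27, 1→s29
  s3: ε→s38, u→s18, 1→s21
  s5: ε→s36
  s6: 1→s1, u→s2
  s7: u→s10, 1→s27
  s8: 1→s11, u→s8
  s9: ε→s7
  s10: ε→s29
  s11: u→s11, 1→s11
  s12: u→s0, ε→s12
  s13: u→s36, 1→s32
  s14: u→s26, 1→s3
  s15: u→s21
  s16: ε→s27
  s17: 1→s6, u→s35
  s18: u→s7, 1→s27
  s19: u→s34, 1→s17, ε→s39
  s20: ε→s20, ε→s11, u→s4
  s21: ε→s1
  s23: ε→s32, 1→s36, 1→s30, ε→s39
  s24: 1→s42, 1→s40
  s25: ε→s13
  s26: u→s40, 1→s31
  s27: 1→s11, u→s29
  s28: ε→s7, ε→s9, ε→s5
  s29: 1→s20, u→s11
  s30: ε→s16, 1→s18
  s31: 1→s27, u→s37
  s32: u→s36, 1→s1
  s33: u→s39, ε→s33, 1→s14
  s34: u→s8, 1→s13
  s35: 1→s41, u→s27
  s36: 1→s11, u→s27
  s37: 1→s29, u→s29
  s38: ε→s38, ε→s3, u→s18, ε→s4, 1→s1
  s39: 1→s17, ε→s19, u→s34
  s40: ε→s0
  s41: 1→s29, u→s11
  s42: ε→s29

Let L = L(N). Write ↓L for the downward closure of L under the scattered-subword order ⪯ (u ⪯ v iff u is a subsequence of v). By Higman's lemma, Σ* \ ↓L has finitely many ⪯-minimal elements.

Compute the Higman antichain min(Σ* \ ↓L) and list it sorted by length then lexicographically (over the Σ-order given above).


|Q|=43, |F|=25, |δ|=84 (24 ε).
min D↑ (24 st, q0=0, F={15}): 0:1→1,u→2 1:1→3,u→4 2:1→5,u→6 3:1→7,u→8 4:1→9,u→10 5:1→11,u→12 6:1→13,u→14 7:1→15,u→16 8:1→17,u→18 9:1→17,u→19 10:1→18,u→20 11:1→7,u→21 12:1→22,u→17 13:1→23,u→16 14:1→15,u→14 15:1→15,u→15 16:1→15,u→17 17:1→15,u→20 18:1→17,u→20 19:1→20,u→20 20:1→15,u→15 21:1→20,u→17 22:1→20,u→15 23:1→7,u→16 (ε-aug+det+¬).
'1111': run [33, 28, 20, 8, 3] end={s11,s20,s4} — reject; 4/4 deletions ∈↓L.
'uuu1': run [33, 28, 21, 9, 3] end={s11,s20,s4} ∉↓L; 4/4 single-dels accept.
'1uuuu': N↓-sim [33, 28, 19, 12, 6, 2] end={s11,s4} ∉↓L; 5/5 deletions ∈↓L.
'u1u1u': N↓-sim [33, 28, 19, 11, 5, 2] end={s11,s4} — reject; 5/5 del acc.
'11u1uu': run [33, 28, 20, 11, 5, 4, 2] end={s11,s4} rej; 6/6 deletions ∈↓L.
'1u11uu': N↓-sim [33, 28, 19, 11, 5, 4, 2] end={s11,s4} ∉↓L; 6/6 del acc.
6 obstructions.

A = [1111, uuu1, 1uuuu, u1u1u, 11u1uu, 1u11uu].


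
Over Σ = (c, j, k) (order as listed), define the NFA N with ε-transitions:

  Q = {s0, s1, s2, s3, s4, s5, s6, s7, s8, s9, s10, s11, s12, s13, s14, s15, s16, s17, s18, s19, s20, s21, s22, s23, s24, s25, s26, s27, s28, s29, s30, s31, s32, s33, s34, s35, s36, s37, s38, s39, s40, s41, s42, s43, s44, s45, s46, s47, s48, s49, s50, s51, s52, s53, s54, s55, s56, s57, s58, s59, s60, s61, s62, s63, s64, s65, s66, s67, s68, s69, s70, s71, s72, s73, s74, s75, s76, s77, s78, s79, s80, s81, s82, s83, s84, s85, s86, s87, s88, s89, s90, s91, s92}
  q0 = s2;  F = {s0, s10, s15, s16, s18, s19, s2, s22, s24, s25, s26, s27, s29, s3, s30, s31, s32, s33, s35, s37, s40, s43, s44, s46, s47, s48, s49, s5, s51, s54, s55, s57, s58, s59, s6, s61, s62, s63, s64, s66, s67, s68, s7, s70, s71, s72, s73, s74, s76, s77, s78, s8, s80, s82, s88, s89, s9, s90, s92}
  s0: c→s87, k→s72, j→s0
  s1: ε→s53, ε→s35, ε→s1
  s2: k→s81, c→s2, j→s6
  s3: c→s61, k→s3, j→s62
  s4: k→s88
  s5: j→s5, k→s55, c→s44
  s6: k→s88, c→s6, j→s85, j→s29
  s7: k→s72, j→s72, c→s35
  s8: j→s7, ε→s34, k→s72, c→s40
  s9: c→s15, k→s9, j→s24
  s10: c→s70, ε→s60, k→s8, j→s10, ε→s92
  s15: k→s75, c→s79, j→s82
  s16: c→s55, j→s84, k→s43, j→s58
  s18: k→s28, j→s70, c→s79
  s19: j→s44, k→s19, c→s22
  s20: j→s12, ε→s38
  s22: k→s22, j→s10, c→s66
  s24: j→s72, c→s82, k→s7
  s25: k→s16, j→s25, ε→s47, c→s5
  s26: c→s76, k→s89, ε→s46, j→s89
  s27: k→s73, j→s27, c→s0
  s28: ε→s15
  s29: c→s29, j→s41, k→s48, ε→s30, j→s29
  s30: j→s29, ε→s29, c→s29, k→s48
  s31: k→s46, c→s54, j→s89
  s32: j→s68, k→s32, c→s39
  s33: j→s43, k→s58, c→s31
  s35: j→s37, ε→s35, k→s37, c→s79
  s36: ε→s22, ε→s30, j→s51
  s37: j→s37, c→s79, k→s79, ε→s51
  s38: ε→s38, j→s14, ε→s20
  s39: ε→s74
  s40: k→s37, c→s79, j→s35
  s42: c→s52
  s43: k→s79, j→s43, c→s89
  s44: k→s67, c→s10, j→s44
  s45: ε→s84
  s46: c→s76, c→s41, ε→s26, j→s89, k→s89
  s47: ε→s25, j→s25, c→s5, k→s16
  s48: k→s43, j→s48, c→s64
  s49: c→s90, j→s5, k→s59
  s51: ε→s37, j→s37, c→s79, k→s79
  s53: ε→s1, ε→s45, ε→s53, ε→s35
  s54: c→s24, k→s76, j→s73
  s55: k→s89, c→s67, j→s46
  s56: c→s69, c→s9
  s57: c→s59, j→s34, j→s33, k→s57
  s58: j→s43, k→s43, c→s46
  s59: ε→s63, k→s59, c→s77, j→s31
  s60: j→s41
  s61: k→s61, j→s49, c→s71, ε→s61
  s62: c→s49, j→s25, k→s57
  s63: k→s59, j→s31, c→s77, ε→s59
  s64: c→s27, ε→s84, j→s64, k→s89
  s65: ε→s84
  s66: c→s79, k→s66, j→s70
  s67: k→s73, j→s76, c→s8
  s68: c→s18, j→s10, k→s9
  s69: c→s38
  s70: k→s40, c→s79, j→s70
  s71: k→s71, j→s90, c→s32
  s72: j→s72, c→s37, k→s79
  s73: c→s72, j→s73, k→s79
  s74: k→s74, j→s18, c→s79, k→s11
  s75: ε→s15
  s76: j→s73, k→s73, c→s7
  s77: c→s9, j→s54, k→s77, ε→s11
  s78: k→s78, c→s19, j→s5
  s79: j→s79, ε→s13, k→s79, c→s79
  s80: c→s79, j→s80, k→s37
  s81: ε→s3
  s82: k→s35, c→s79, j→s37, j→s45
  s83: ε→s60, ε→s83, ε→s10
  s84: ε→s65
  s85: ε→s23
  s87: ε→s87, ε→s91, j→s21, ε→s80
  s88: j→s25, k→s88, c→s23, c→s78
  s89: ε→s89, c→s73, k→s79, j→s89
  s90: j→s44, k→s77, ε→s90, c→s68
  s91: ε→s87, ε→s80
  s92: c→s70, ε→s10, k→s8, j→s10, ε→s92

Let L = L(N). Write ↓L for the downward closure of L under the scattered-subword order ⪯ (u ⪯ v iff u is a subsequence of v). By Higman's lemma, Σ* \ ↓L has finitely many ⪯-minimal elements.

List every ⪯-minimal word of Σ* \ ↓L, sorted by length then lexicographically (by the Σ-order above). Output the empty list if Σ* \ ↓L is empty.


|Q|=93, |F|=59, |δ|=248 (50 ε).
min D↑ (54 st, q0=0, F={24}): 0:c→0,j→1,k→2 1:c→1,j→3,k→4 2:c→5,j→6,k→2 3:c→3,j→3,k→7 4:c→8,j→9,k→4 5:c→10,j→11,k→5 6:c→11,j→9,k→12 7:c→13,j→7,k→14 8:c→15,j→16,k→8 9:c→16,j→9,k→17 10:c→18,j→19,k→10 11:c→19,j→16,k→20 12:c→20,j→21,k→12 13:c→22,j→13,k→23 14:c→23,j→14,k→24 15:c→25,j→26,k→15 16:c→26,j→16,k→27 17:c→27,j→28,k→14 18:c→29,j→30,k→18 19:c→30,j→26,k→31 20:c→31,j→32,k→20 21:c→32,j→14,k→28 22:c→33,j→22,k→34 23:c→34,j→23,k→24 24:c→24,j→24,k→24 25:c→35,j→36,k→25 26:c→36,j→26,k→37 27:c→37,j→38,k→23 28:c→38,j→14,k→14 29:c→24,j→39,k→29 30:c→39,j→36,k→40 31:c→40,j→41,k→31 32:c→41,j→23,k→38 33:c→42,j→33,k→43 34:c→43,j→34,k→24 35:c→24,j→44,k→35 36:c→44,j→36,k→45 37:c→45,j→46,k→34 38:c→46,j→23,k→23 39:c→24,j→44,k→47 40:c→47,j→48,k→40 41:c→48,j→34,k→46 42:c→24,j→42,k→49 43:c→49,j→43,k→24 44:c→24,j→44,k→50 45:c→50,j→51,k→43 46:c→51,j→34,k→34 47:c→24,j→52,k→47 48:c→52,j→43,k→51 49:c→24,j→49,k→24 50:c→24,j→53,k→49 51:c→53,j→43,k→43 52:c→24,j→49,k→53 53:c→24,j→49,k→49.
'jjkkk': run [77, 69, 49, 31, 8, 2] end={s13,s79} rej; 5/5 del acc.
'kccccc': |S_i|=[77, 72, 60, 47, 37, 23, 2] end={s13,s79} rej; 6/6 single-dels accept.
'kjkjjk': |S_i|=[77, 72, 59, 38, 24, 11, 2] end={s13,s79} — reject; 6/6 single-dels accept.
3 words, ⪯-incomp.

A = [jjkkk, kccccc, kjkjjk].


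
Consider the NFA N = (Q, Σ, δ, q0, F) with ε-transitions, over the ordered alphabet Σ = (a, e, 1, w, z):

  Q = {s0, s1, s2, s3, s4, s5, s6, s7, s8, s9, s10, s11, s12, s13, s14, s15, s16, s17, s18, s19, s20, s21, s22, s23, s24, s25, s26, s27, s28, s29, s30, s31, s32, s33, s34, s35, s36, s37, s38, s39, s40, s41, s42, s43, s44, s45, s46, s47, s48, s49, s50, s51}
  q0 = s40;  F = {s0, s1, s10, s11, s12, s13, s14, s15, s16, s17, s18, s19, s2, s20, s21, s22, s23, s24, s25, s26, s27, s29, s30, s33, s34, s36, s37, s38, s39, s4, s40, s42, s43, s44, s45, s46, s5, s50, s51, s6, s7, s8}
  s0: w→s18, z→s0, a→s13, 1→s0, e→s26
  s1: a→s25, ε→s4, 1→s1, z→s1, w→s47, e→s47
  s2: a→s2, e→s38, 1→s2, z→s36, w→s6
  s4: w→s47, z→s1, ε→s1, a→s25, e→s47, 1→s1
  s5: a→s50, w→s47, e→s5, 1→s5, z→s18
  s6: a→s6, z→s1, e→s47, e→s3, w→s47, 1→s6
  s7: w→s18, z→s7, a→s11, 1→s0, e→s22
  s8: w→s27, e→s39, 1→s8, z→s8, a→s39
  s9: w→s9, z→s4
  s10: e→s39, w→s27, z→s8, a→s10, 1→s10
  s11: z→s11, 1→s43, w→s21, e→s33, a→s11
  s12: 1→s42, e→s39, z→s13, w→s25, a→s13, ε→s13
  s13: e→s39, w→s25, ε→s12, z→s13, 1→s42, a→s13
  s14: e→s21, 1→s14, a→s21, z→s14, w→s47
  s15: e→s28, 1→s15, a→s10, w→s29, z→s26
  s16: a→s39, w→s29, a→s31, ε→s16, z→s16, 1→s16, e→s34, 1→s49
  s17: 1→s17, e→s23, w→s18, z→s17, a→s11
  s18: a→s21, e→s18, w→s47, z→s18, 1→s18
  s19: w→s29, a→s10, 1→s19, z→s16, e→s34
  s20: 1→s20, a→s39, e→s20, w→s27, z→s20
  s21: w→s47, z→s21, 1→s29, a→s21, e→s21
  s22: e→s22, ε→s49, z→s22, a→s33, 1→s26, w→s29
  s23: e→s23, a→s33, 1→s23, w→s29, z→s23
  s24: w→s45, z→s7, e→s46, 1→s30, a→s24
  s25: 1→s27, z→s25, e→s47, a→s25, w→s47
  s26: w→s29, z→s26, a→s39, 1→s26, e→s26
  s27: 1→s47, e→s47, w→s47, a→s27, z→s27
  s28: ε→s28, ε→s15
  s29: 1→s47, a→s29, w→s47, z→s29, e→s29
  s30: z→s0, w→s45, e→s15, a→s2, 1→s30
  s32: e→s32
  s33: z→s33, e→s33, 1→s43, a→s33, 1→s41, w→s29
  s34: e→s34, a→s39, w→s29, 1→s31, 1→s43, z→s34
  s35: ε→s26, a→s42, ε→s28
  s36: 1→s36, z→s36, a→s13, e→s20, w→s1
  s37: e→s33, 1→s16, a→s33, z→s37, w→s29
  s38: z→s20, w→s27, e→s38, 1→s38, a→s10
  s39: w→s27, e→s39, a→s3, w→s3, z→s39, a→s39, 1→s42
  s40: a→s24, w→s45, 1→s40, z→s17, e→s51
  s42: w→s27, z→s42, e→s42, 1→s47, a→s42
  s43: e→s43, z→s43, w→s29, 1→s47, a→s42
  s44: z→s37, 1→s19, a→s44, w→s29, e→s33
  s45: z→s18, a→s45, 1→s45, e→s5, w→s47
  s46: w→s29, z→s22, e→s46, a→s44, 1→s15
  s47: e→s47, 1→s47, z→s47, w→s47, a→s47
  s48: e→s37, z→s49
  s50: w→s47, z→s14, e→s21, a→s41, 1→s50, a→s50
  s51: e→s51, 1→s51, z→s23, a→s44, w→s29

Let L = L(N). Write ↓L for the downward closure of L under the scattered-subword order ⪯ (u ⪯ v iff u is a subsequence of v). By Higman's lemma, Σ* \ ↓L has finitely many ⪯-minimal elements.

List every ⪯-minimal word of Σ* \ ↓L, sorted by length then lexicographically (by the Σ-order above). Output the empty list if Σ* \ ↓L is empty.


|Q|=52, |F|=42, |δ|=239 (10 ε).
min D↑ (41 st, q0=0, F={12}): 0:a→1,e→2,1→0,w→3,z→4 1:a→1,e→5,1→6,w→3,z→7 2:a→8,e→2,1→2,w→9,z→10 3:a→3,e→11,1→3,w→12,z→13 4:a→14,e→10,1→4,w→13,z→4 5:a→8,e→5,1→15,w→9,z→16 6:a→17,e→15,1→6,w→3,z→18 7:a→14,e→16,1→18,w→13,z→7 8:a→8,e→19,1→20,w→9,z→21 9:a→9,e→9,1→12,w→12,z→9 10:a→19,e→10,1→10,w→9,z→10 11:a→22,e→11,1→11,w→12,z→13 12:a→12,e→12,1→12,w→12,z→12 13:a→23,e→13,1→13,w→12,z→13 14:a→14,e→19,1→24,w→23,z→14 15:a→25,e→15,1→15,w→9,z→26 16:a→19,e→16,1→26,w→9,z→16 17:a→17,e→27,1→17,w→28,z→29 18:a→30,e→26,1→18,w→13,z→18 19:a→19,e→19,1→24,w→9,z→19 20:a→25,e→31,1→20,w→9,z→32 21:a→19,e→19,1→32,w→9,z→21 22:a→22,e→23,1→22,w→12,z→33 23:a→23,e→23,1→9,w→12,z→23 24:a→34,e→24,1→12,w→9,z→24 25:a→25,e→35,1→25,w→36,z→37 26:a→35,e→26,1→26,w→9,z→26 27:a→25,e→27,1→27,w→36,z→38 28:a→28,e→12,1→28,w→12,z→39 29:a→30,e→38,1→29,w→39,z→29 30:a→30,e→35,1→34,w→40,z→30 31:a→35,e→31,1→24,w→9,z→31 32:a→35,e→31,1→32,w→9,z→32 33:a→23,e→23,1→33,w→12,z→33 34:a→34,e→34,1→12,w→36,z→34 35:a→35,e→35,1→34,w→36,z→35 36:a→36,e→12,1→12,w→12,z→36 37:a→35,e→35,1→37,w→36,z→37 38:a→35,e→38,1→38,w→36,z→38 39:a→40,e→12,1→39,w→12,z→39 40:a→40,e→12,1→36,w→12,z→40 [Hopcroft].
'ww': |S_i|=[48, 15, 1] end={s47} rej; 2/2 deletions ∈↓L.
'ew1': run [48, 32, 4, 1] end={s47} — reject; 3/3 del acc.
'za11': |S_i|=[48, 32, 15, 6, 1] end={s47} ∉↓L; 4/4 del acc.
'a1awe': N↓-sim [48, 44, 36, 26, 7, 2] end={s3,s47} rej; 5/5 del acc.
'eae11': run [48, 32, 21, 12, 7, 1] end={s47} rej; 5/5 deletions ∈↓L.
5 words, ⪯-incomp.

Antichain: [ww, ew1, za11, a1awe, eae11].
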